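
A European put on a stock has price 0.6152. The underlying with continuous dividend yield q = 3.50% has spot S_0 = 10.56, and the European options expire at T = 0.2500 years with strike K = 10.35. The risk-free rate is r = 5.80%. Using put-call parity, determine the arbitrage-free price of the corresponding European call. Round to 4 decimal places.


Put-call parity: C - P = S_0 * exp(-qT) - K * exp(-rT).
S_0 * exp(-qT) = 10.5600 * 0.99128817 = 10.46800307
K * exp(-rT) = 10.3500 * 0.98560462 = 10.20100780
C = P + S*exp(-qT) - K*exp(-rT)
C = 0.6152 + 10.46800307 - 10.20100780 = 0.8822

Answer: Call price = 0.8822


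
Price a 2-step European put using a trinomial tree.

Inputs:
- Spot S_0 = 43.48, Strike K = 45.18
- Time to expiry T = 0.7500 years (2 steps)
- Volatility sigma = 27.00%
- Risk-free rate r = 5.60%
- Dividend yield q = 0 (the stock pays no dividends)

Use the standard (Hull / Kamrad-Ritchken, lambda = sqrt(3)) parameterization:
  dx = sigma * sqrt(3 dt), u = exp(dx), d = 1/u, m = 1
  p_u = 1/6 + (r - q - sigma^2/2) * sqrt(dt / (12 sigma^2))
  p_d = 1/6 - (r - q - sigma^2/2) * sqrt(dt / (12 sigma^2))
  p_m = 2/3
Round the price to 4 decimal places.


Answer: Price = V(0,0) = 3.7479

Derivation:
dt = T/N = 0.375000; dx = sigma*sqrt(3*dt) = 0.286378
u = exp(dx) = 1.331596; d = 1/u = 0.750979
p_u = 0.179467, p_m = 0.666667, p_d = 0.153867
Discount per step: exp(-r*dt) = 0.979219
Stock lattice S(k, j) with j the centered position index:
  k=0: S(0,+0) = 43.4800
  k=1: S(1,-1) = 32.6525; S(1,+0) = 43.4800; S(1,+1) = 57.8978
  k=2: S(2,-2) = 24.5214; S(2,-1) = 32.6525; S(2,+0) = 43.4800; S(2,+1) = 57.8978; S(2,+2) = 77.0965
Terminal payoffs V(N, j) = max(K - S_T, 0):
  V(2,-2) = 20.658640; V(2,-1) = 12.527455; V(2,+0) = 1.700000; V(2,+1) = 0.000000; V(2,+2) = 0.000000
Backward induction: V(k, j) = exp(-r*dt) * [p_u * V(k+1, j+1) + p_m * V(k+1, j) + p_d * V(k+1, j-1)]
  V(1,-1) = exp(-r*dt) * [p_u*1.700000 + p_m*12.527455 + p_d*20.658640] = 11.589455
  V(1,+0) = exp(-r*dt) * [p_u*0.000000 + p_m*1.700000 + p_d*12.527455] = 2.997283
  V(1,+1) = exp(-r*dt) * [p_u*0.000000 + p_m*0.000000 + p_d*1.700000] = 0.256138
  V(0,+0) = exp(-r*dt) * [p_u*0.256138 + p_m*2.997283 + p_d*11.589455] = 3.747851


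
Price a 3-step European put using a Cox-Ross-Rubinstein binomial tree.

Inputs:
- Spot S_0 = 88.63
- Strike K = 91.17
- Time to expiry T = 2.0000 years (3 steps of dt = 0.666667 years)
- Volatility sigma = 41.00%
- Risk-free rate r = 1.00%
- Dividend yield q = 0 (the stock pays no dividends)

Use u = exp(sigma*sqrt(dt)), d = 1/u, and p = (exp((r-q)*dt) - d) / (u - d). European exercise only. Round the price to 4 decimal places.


Answer: Price = V(0,0) = 22.2755

Derivation:
dt = T/N = 0.666667
u = exp(sigma*sqrt(dt)) = 1.397610; d = 1/u = 0.715507
p = (exp((r-q)*dt) - d) / (u - d) = 0.426888
Discount per step: exp(-r*dt) = 0.993356
Stock lattice S(k, i) with i counting down-moves:
  k=0: S(0,0) = 88.6300
  k=1: S(1,0) = 123.8702; S(1,1) = 63.4154
  k=2: S(2,0) = 173.1222; S(2,1) = 88.6300; S(2,2) = 45.3742
  k=3: S(3,0) = 241.9573; S(3,1) = 123.8702; S(3,2) = 63.4154; S(3,3) = 32.4656
Terminal payoffs V(N, i) = max(K - S_T, 0):
  V(3,0) = 0.000000; V(3,1) = 0.000000; V(3,2) = 27.754596; V(3,3) = 58.704447
Backward induction: V(k, i) = exp(-r*dt) * [p * V(k+1, i) + (1-p) * V(k+1, i+1)].
  V(2,0) = exp(-r*dt) * [p*0.000000 + (1-p)*0.000000] = 0.000000
  V(2,1) = exp(-r*dt) * [p*0.000000 + (1-p)*27.754596] = 15.800791
  V(2,2) = exp(-r*dt) * [p*27.754596 + (1-p)*58.704447] = 45.190042
  V(1,0) = exp(-r*dt) * [p*0.000000 + (1-p)*15.800791] = 8.995447
  V(1,1) = exp(-r*dt) * [p*15.800791 + (1-p)*45.190042] = 32.427209
  V(0,0) = exp(-r*dt) * [p*8.995447 + (1-p)*32.427209] = 22.275463


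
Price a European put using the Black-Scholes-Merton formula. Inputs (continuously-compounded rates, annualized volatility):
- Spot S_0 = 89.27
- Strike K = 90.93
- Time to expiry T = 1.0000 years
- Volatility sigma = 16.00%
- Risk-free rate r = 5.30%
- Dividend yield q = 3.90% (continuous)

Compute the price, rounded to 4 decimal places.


Answer: Price = 5.6790

Derivation:
d1 = (ln(S/K) + (r - q + 0.5*sigma^2) * T) / (sigma * sqrt(T)) = 0.05234691
d2 = d1 - sigma * sqrt(T) = -0.10765309
exp(-rT) = 0.94838001; exp(-qT) = 0.96175071
P = K * exp(-rT) * N(-d2) - S_0 * exp(-qT) * N(-d1)
N(-d1) = 0.47912614; N(-d2) = 0.54286456
P = 90.9300 * 0.94838001 * 0.54286456 - 89.2700 * 0.96175071 * 0.47912614 = 5.6790


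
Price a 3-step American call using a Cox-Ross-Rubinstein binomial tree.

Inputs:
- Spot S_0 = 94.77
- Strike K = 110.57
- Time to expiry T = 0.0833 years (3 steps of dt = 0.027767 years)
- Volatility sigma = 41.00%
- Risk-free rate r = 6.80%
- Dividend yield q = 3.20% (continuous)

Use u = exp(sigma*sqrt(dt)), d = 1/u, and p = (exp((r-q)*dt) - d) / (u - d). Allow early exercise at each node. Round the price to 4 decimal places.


dt = T/N = 0.027767
u = exp(sigma*sqrt(dt)) = 1.070708; d = 1/u = 0.933962
p = (exp((r-q)*dt) - d) / (u - d) = 0.490240
Discount per step: exp(-r*dt) = 0.998114
Stock lattice S(k, i) with i counting down-moves:
  k=0: S(0,0) = 94.7700
  k=1: S(1,0) = 101.4710; S(1,1) = 88.5116
  k=2: S(2,0) = 108.6457; S(2,1) = 94.7700; S(2,2) = 82.6664
  k=3: S(3,0) = 116.3278; S(3,1) = 101.4710; S(3,2) = 88.5116; S(3,3) = 77.2073
Terminal payoffs V(N, i) = max(S_T - K, 0):
  V(3,0) = 5.757780; V(3,1) = 0.000000; V(3,2) = 0.000000; V(3,3) = 0.000000
Backward induction: V(k, i) = exp(-r*dt) * [p * V(k+1, i) + (1-p) * V(k+1, i+1)]; then take max(V_cont, immediate exercise) for American.
  V(2,0) = exp(-r*dt) * [p*5.757780 + (1-p)*0.000000] = 2.817371; exercise = 0.000000; V(2,0) = max -> 2.817371
  V(2,1) = exp(-r*dt) * [p*0.000000 + (1-p)*0.000000] = 0.000000; exercise = 0.000000; V(2,1) = max -> 0.000000
  V(2,2) = exp(-r*dt) * [p*0.000000 + (1-p)*0.000000] = 0.000000; exercise = 0.000000; V(2,2) = max -> 0.000000
  V(1,0) = exp(-r*dt) * [p*2.817371 + (1-p)*0.000000] = 1.378584; exercise = 0.000000; V(1,0) = max -> 1.378584
  V(1,1) = exp(-r*dt) * [p*0.000000 + (1-p)*0.000000] = 0.000000; exercise = 0.000000; V(1,1) = max -> 0.000000
  V(0,0) = exp(-r*dt) * [p*1.378584 + (1-p)*0.000000] = 0.674562; exercise = 0.000000; V(0,0) = max -> 0.674562

Answer: Price = V(0,0) = 0.6746


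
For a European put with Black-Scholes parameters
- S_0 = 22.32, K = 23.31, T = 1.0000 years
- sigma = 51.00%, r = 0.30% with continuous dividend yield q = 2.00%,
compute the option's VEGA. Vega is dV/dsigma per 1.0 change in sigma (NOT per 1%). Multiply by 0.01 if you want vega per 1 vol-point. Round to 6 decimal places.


d1 = 0.1365699695; d2 = -0.3734300305
phi(d1) = 0.3952391669; exp(-qT) = 0.9801986733; exp(-rT) = 0.9970044955
Vega = S * exp(-qT) * phi(d1) * sqrt(T) = 22.3200 * 0.9801986733 * 0.3952391669 * 1.0000000000 = 8.647056

Answer: Vega = 8.647056


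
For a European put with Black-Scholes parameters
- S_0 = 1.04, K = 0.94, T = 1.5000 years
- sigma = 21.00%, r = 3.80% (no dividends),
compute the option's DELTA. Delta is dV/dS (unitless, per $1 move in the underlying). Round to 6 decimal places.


d1 = 0.7432883967; d2 = 0.4860919737
phi(d1) = 0.3026502733; exp(-qT) = 1.0000000000; exp(-rT) = 0.9445940694
N(-d1) = 0.2286535475
Delta = -exp(-qT) * N(-d1) = -1.0000000000 * 0.2286535475 = -0.228654

Answer: Delta = -0.228654


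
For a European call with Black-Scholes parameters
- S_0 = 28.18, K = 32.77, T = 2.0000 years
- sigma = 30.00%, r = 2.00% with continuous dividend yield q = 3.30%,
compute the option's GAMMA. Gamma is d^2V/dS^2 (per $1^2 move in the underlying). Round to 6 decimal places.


d1 = -0.2048275182; d2 = -0.6290915869
phi(d1) = 0.3906607709; exp(-qT) = 0.9361308643; exp(-rT) = 0.9607894392
Gamma = exp(-qT) * phi(d1) / (S * sigma * sqrt(T)) = 0.9361308643 * 0.3906607709 / (28.1800 * 0.3000 * 1.4142135624) = 0.030589

Answer: Gamma = 0.030589


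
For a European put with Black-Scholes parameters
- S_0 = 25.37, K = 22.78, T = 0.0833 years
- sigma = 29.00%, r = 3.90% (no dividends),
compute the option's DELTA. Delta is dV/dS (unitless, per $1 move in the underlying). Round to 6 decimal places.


d1 = 1.3672304348; d2 = 1.2835313906
phi(d1) = 0.1566724335; exp(-qT) = 1.0000000000; exp(-rT) = 0.9967565713
N(-d1) = 0.0857765443
Delta = -exp(-qT) * N(-d1) = -1.0000000000 * 0.0857765443 = -0.085777

Answer: Delta = -0.085777


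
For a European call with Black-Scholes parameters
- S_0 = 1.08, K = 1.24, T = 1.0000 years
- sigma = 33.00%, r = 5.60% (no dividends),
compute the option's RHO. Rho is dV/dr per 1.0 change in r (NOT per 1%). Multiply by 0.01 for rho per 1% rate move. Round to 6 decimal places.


Answer: Rho = 0.398005

Derivation:
d1 = -0.0839404196; d2 = -0.4139404196
phi(d1) = 0.3975392808; exp(-qT) = 1.0000000000; exp(-rT) = 0.9455391359
N(d2) = 0.3394588707
Rho = K*T*exp(-rT)*N(d2) = 1.2400 * 1.0000 * 0.9455391359 * 0.3394588707 = 0.398005


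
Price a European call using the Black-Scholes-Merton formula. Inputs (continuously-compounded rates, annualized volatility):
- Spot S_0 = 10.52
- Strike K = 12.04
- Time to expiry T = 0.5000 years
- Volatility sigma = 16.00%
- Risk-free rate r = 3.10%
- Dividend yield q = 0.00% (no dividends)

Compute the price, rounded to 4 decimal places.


d1 = (ln(S/K) + (r - q + 0.5*sigma^2) * T) / (sigma * sqrt(T)) = -0.99928536
d2 = d1 - sigma * sqrt(T) = -1.11242244
exp(-rT) = 0.98461951; exp(-qT) = 1.00000000
C = S_0 * exp(-qT) * N(d1) - K * exp(-rT) * N(d2)
N(d1) = 0.15882824; N(d2) = 0.13297828
C = 10.5200 * 1.00000000 * 0.15882824 - 12.0400 * 0.98461951 * 0.13297828 = 0.0944

Answer: Price = 0.0944


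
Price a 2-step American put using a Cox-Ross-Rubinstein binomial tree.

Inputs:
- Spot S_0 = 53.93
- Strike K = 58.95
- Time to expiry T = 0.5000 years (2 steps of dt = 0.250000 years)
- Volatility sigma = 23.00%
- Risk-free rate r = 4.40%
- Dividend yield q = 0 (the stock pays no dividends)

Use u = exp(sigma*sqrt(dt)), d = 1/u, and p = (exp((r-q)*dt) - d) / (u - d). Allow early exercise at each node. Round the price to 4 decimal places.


Answer: Price = V(0,0) = 6.3984

Derivation:
dt = T/N = 0.250000
u = exp(sigma*sqrt(dt)) = 1.121873; d = 1/u = 0.891366
p = (exp((r-q)*dt) - d) / (u - d) = 0.519266
Discount per step: exp(-r*dt) = 0.989060
Stock lattice S(k, i) with i counting down-moves:
  k=0: S(0,0) = 53.9300
  k=1: S(1,0) = 60.5026; S(1,1) = 48.0714
  k=2: S(2,0) = 67.8763; S(2,1) = 53.9300; S(2,2) = 42.8492
Terminal payoffs V(N, i) = max(K - S_T, 0):
  V(2,0) = 0.000000; V(2,1) = 5.020000; V(2,2) = 16.100803
Backward induction: V(k, i) = exp(-r*dt) * [p * V(k+1, i) + (1-p) * V(k+1, i+1)]; then take max(V_cont, immediate exercise) for American.
  V(1,0) = exp(-r*dt) * [p*0.000000 + (1-p)*5.020000] = 2.386884; exercise = 0.000000; V(1,0) = max -> 2.386884
  V(1,1) = exp(-r*dt) * [p*5.020000 + (1-p)*16.100803] = 10.233727; exercise = 10.878624; V(1,1) = max -> 10.878624
  V(0,0) = exp(-r*dt) * [p*2.386884 + (1-p)*10.878624] = 6.398382; exercise = 5.020000; V(0,0) = max -> 6.398382


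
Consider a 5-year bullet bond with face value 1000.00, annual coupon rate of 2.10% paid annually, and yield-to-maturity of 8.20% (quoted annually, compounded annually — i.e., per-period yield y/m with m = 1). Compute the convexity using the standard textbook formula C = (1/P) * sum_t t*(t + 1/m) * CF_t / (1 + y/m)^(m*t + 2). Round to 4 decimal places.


Answer: Convexity = 24.0181

Derivation:
Coupon per period c = face * coupon_rate / m = 21.000000
Periods per year m = 1; per-period yield y/m = 0.082000
Number of cashflows N = 5
Cashflows (t years, CF_t, discount factor 1/(1+y/m)^(m*t), PV):
  t = 1.0000: CF_t = 21.000000, DF = 0.924214, PV = 19.408503
  t = 2.0000: CF_t = 21.000000, DF = 0.854172, PV = 17.937618
  t = 3.0000: CF_t = 21.000000, DF = 0.789438, PV = 16.578205
  t = 4.0000: CF_t = 21.000000, DF = 0.729610, PV = 15.321816
  t = 5.0000: CF_t = 1021.000000, DF = 0.674316, PV = 688.477003
Price P = sum_t PV_t = 757.723145
Convexity numerator sum_t t*(t + 1/m) * CF_t / (1+y/m)^(m*t + 2):
  t = 1.0000: term = 33.156411
  t = 2.0000: term = 91.930898
  t = 3.0000: term = 169.927723
  t = 4.0000: term = 261.749419
  t = 5.0000: term = 17642.339348
Convexity = (1/P) * sum = 18199.103797 / 757.723145 = 24.018144


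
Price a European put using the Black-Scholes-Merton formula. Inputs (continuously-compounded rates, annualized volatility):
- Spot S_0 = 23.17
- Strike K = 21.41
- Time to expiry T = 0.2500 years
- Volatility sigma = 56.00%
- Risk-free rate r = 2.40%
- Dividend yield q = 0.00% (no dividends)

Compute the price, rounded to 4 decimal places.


Answer: Price = 1.6429

Derivation:
d1 = (ln(S/K) + (r - q + 0.5*sigma^2) * T) / (sigma * sqrt(T)) = 0.44357227
d2 = d1 - sigma * sqrt(T) = 0.16357227
exp(-rT) = 0.99401796; exp(-qT) = 1.00000000
P = K * exp(-rT) * N(-d2) - S_0 * exp(-qT) * N(-d1)
N(-d1) = 0.32867593; N(-d2) = 0.43503394
P = 21.4100 * 0.99401796 * 0.43503394 - 23.1700 * 1.00000000 * 0.32867593 = 1.6429


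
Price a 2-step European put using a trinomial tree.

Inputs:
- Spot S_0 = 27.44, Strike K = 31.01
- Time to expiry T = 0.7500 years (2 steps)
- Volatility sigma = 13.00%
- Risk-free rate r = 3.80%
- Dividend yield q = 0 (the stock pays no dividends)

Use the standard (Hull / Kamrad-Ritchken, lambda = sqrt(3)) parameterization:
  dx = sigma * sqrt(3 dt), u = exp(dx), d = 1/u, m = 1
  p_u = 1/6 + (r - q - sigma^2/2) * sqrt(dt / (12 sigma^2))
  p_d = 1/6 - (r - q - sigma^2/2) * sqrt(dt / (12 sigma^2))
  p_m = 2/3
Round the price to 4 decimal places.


dt = T/N = 0.375000; dx = sigma*sqrt(3*dt) = 0.137886
u = exp(dx) = 1.147844; d = 1/u = 0.871198
p_u = 0.206849, p_m = 0.666667, p_d = 0.126484
Discount per step: exp(-r*dt) = 0.985851
Stock lattice S(k, j) with j the centered position index:
  k=0: S(0,+0) = 27.4400
  k=1: S(1,-1) = 23.9057; S(1,+0) = 27.4400; S(1,+1) = 31.4969
  k=2: S(2,-2) = 20.8266; S(2,-1) = 23.9057; S(2,+0) = 27.4400; S(2,+1) = 31.4969; S(2,+2) = 36.1535
Terminal payoffs V(N, j) = max(K - S_T, 0):
  V(2,-2) = 10.183418; V(2,-1) = 7.104323; V(2,+0) = 3.570000; V(2,+1) = 0.000000; V(2,+2) = 0.000000
Backward induction: V(k, j) = exp(-r*dt) * [p_u * V(k+1, j+1) + p_m * V(k+1, j) + p_d * V(k+1, j-1)]
  V(1,-1) = exp(-r*dt) * [p_u*3.570000 + p_m*7.104323 + p_d*10.183418] = 6.667021
  V(1,+0) = exp(-r*dt) * [p_u*0.000000 + p_m*3.570000 + p_d*7.104323] = 3.232194
  V(1,+1) = exp(-r*dt) * [p_u*0.000000 + p_m*0.000000 + p_d*3.570000] = 0.445159
  V(0,+0) = exp(-r*dt) * [p_u*0.445159 + p_m*3.232194 + p_d*6.667021] = 3.046426

Answer: Price = V(0,0) = 3.0464


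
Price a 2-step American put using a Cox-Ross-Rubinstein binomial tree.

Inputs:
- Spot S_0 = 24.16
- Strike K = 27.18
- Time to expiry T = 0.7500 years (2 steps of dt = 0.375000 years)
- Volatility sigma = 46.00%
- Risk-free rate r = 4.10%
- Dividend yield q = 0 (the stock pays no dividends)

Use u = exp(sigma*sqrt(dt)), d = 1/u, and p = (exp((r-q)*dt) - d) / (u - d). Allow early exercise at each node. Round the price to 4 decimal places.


Answer: Price = V(0,0) = 5.5115

Derivation:
dt = T/N = 0.375000
u = exp(sigma*sqrt(dt)) = 1.325370; d = 1/u = 0.754507
p = (exp((r-q)*dt) - d) / (u - d) = 0.457180
Discount per step: exp(-r*dt) = 0.984743
Stock lattice S(k, i) with i counting down-moves:
  k=0: S(0,0) = 24.1600
  k=1: S(1,0) = 32.0209; S(1,1) = 18.2289
  k=2: S(2,0) = 42.4396; S(2,1) = 24.1600; S(2,2) = 13.7538
Terminal payoffs V(N, i) = max(K - S_T, 0):
  V(2,0) = 0.000000; V(2,1) = 3.020000; V(2,2) = 13.426192
Backward induction: V(k, i) = exp(-r*dt) * [p * V(k+1, i) + (1-p) * V(k+1, i+1)]; then take max(V_cont, immediate exercise) for American.
  V(1,0) = exp(-r*dt) * [p*0.000000 + (1-p)*3.020000] = 1.614304; exercise = 0.000000; V(1,0) = max -> 1.614304
  V(1,1) = exp(-r*dt) * [p*3.020000 + (1-p)*13.426192] = 8.536425; exercise = 8.951122; V(1,1) = max -> 8.951122
  V(0,0) = exp(-r*dt) * [p*1.614304 + (1-p)*8.951122] = 5.511480; exercise = 3.020000; V(0,0) = max -> 5.511480


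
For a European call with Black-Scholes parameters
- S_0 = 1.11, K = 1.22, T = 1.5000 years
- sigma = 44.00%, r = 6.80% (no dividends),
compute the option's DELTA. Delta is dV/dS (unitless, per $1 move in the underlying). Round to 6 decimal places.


Answer: Delta = 0.611557

Derivation:
d1 = 0.2833784187; d2 = -0.2555093247
phi(d1) = 0.3832414015; exp(-qT) = 1.0000000000; exp(-rT) = 0.9030295517
N(d1) = 0.6115566150
Delta = exp(-qT) * N(d1) = 1.0000000000 * 0.6115566150 = 0.611557


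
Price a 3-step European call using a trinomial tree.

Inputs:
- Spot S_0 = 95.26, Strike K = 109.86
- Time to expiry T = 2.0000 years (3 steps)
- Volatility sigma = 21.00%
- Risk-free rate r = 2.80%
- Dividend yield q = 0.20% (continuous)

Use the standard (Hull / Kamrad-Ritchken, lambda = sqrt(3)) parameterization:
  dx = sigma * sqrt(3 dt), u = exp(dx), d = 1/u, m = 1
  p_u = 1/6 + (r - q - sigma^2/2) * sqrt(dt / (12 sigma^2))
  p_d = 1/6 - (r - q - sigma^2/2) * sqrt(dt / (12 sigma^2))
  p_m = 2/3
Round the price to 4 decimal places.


dt = T/N = 0.666667; dx = sigma*sqrt(3*dt) = 0.296985
u = exp(dx) = 1.345795; d = 1/u = 0.743055
p_u = 0.171100, p_m = 0.666667, p_d = 0.162233
Discount per step: exp(-r*dt) = 0.981506
Stock lattice S(k, j) with j the centered position index:
  k=0: S(0,+0) = 95.2600
  k=1: S(1,-1) = 70.7834; S(1,+0) = 95.2600; S(1,+1) = 128.2004
  k=2: S(2,-2) = 52.5960; S(2,-1) = 70.7834; S(2,+0) = 95.2600; S(2,+1) = 128.2004; S(2,+2) = 172.5315
  k=3: S(3,-3) = 39.0817; S(3,-2) = 52.5960; S(3,-1) = 70.7834; S(3,+0) = 95.2600; S(3,+1) = 128.2004; S(3,+2) = 172.5315; S(3,+3) = 232.1920
Terminal payoffs V(N, j) = max(S_T - K, 0):
  V(3,-3) = 0.000000; V(3,-2) = 0.000000; V(3,-1) = 0.000000; V(3,+0) = 0.000000; V(3,+1) = 18.340423; V(3,+2) = 62.671476; V(3,+3) = 122.331982
Backward induction: V(k, j) = exp(-r*dt) * [p_u * V(k+1, j+1) + p_m * V(k+1, j) + p_d * V(k+1, j-1)]
  V(2,-2) = exp(-r*dt) * [p_u*0.000000 + p_m*0.000000 + p_d*0.000000] = 0.000000
  V(2,-1) = exp(-r*dt) * [p_u*0.000000 + p_m*0.000000 + p_d*0.000000] = 0.000000
  V(2,+0) = exp(-r*dt) * [p_u*18.340423 + p_m*0.000000 + p_d*0.000000] = 3.080015
  V(2,+1) = exp(-r*dt) * [p_u*62.671476 + p_m*18.340423 + p_d*0.000000] = 22.525618
  V(2,+2) = exp(-r*dt) * [p_u*122.331982 + p_m*62.671476 + p_d*18.340423] = 64.472634
  V(1,-1) = exp(-r*dt) * [p_u*3.080015 + p_m*0.000000 + p_d*0.000000] = 0.517245
  V(1,+0) = exp(-r*dt) * [p_u*22.525618 + p_m*3.080015 + p_d*0.000000] = 5.798229
  V(1,+1) = exp(-r*dt) * [p_u*64.472634 + p_m*22.525618 + p_d*3.080015] = 26.057068
  V(0,+0) = exp(-r*dt) * [p_u*26.057068 + p_m*5.798229 + p_d*0.517245] = 8.252278

Answer: Price = V(0,0) = 8.2523


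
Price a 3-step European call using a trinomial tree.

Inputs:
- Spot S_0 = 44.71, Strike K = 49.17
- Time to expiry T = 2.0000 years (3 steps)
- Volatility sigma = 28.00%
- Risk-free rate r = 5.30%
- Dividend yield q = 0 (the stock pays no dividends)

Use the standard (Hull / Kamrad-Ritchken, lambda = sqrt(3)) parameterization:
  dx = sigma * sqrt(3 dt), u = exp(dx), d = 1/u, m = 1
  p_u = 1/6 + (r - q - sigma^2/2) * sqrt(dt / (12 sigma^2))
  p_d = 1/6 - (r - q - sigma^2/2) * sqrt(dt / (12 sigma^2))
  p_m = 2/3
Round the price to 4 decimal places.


Answer: Price = V(0,0) = 7.2494

Derivation:
dt = T/N = 0.666667; dx = sigma*sqrt(3*dt) = 0.395980
u = exp(dx) = 1.485839; d = 1/u = 0.673020
p_u = 0.178283, p_m = 0.666667, p_d = 0.155050
Discount per step: exp(-r*dt) = 0.965284
Stock lattice S(k, j) with j the centered position index:
  k=0: S(0,+0) = 44.7100
  k=1: S(1,-1) = 30.0907; S(1,+0) = 44.7100; S(1,+1) = 66.4319
  k=2: S(2,-2) = 20.2517; S(2,-1) = 30.0907; S(2,+0) = 44.7100; S(2,+1) = 66.4319; S(2,+2) = 98.7071
  k=3: S(3,-3) = 13.6298; S(3,-2) = 20.2517; S(3,-1) = 30.0907; S(3,+0) = 44.7100; S(3,+1) = 66.4319; S(3,+2) = 98.7071; S(3,+3) = 146.6629
Terminal payoffs V(N, j) = max(S_T - K, 0):
  V(3,-3) = 0.000000; V(3,-2) = 0.000000; V(3,-1) = 0.000000; V(3,+0) = 0.000000; V(3,+1) = 17.261875; V(3,+2) = 49.537091; V(3,+3) = 97.492875
Backward induction: V(k, j) = exp(-r*dt) * [p_u * V(k+1, j+1) + p_m * V(k+1, j) + p_d * V(k+1, j-1)]
  V(2,-2) = exp(-r*dt) * [p_u*0.000000 + p_m*0.000000 + p_d*0.000000] = 0.000000
  V(2,-1) = exp(-r*dt) * [p_u*0.000000 + p_m*0.000000 + p_d*0.000000] = 0.000000
  V(2,+0) = exp(-r*dt) * [p_u*17.261875 + p_m*0.000000 + p_d*0.000000] = 2.970666
  V(2,+1) = exp(-r*dt) * [p_u*49.537091 + p_m*17.261875 + p_d*0.000000] = 19.633442
  V(2,+2) = exp(-r*dt) * [p_u*97.492875 + p_m*49.537091 + p_d*17.261875] = 51.239708
  V(1,-1) = exp(-r*dt) * [p_u*2.970666 + p_m*0.000000 + p_d*0.000000] = 0.511234
  V(1,+0) = exp(-r*dt) * [p_u*19.633442 + p_m*2.970666 + p_d*0.000000] = 5.290489
  V(1,+1) = exp(-r*dt) * [p_u*51.239708 + p_m*19.633442 + p_d*2.970666] = 21.897221
  V(0,+0) = exp(-r*dt) * [p_u*21.897221 + p_m*5.290489 + p_d*0.511234] = 7.249445


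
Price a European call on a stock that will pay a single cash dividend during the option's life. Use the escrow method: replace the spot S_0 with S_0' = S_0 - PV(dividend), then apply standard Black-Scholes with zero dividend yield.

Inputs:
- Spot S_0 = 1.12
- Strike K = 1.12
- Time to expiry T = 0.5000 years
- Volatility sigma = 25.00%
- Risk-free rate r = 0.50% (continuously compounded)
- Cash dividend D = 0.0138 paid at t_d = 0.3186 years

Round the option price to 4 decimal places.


PV(D) = D * exp(-r * t_d) = 0.0138 * 0.99840827 = 0.01377803
S_0' = S_0 - PV(D) = 1.1200 - 0.01377803 = 1.10622197
d1 = (ln(S_0'/K) + (r + sigma^2/2)*T) / (sigma*sqrt(T)) = 0.03250932
d2 = d1 - sigma*sqrt(T) = -0.14426738
exp(-rT) = 0.99750312
N(d1) = 0.51296706; N(d2) = 0.44264467
C = S_0' * N(d1) - K * exp(-rT) * N(d2) = 1.10622197 * 0.51296706 - 1.1200 * 0.99750312 * 0.44264467 = 0.0729

Answer: Price = 0.0729


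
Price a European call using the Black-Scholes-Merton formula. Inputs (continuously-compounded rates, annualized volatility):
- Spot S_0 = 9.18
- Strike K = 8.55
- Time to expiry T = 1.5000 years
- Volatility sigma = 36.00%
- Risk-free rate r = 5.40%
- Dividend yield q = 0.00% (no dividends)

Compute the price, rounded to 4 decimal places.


Answer: Price = 2.2225

Derivation:
d1 = (ln(S/K) + (r - q + 0.5*sigma^2) * T) / (sigma * sqrt(T)) = 0.56541463
d2 = d1 - sigma * sqrt(T) = 0.12450648
exp(-rT) = 0.92219369; exp(-qT) = 1.00000000
C = S_0 * exp(-qT) * N(d1) - K * exp(-rT) * N(d2)
N(d1) = 0.71410411; N(d2) = 0.54954286
C = 9.1800 * 1.00000000 * 0.71410411 - 8.5500 * 0.92219369 * 0.54954286 = 2.2225


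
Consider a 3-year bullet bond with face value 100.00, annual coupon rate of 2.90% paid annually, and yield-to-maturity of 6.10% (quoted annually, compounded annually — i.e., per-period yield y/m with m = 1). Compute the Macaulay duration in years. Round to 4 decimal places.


Coupon per period c = face * coupon_rate / m = 2.900000
Periods per year m = 1; per-period yield y/m = 0.061000
Number of cashflows N = 3
Cashflows (t years, CF_t, discount factor 1/(1+y/m)^(m*t), PV):
  t = 1.0000: CF_t = 2.900000, DF = 0.942507, PV = 2.733270
  t = 2.0000: CF_t = 2.900000, DF = 0.888320, PV = 2.576127
  t = 3.0000: CF_t = 102.900000, DF = 0.837247, PV = 86.152766
Price P = sum_t PV_t = 91.462163
Macaulay numerator sum_t t * PV_t:
  t * PV_t at t = 1.0000: 2.733270
  t * PV_t at t = 2.0000: 5.152254
  t * PV_t at t = 3.0000: 258.458297
Macaulay duration D = (sum_t t * PV_t) / P = 266.343821 / 91.462163 = 2.912066

Answer: Macaulay duration = 2.9121 years


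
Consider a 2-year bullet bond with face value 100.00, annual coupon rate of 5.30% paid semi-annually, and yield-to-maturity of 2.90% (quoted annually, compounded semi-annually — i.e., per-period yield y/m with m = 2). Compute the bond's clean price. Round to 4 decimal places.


Answer: Price = 104.6309

Derivation:
Coupon per period c = face * coupon_rate / m = 2.650000
Periods per year m = 2; per-period yield y/m = 0.014500
Number of cashflows N = 4
Cashflows (t years, CF_t, discount factor 1/(1+y/m)^(m*t), PV):
  t = 0.5000: CF_t = 2.650000, DF = 0.985707, PV = 2.612124
  t = 1.0000: CF_t = 2.650000, DF = 0.971619, PV = 2.574790
  t = 1.5000: CF_t = 2.650000, DF = 0.957732, PV = 2.537989
  t = 2.0000: CF_t = 102.650000, DF = 0.944043, PV = 96.906018
Price P = sum_t PV_t = 104.630921


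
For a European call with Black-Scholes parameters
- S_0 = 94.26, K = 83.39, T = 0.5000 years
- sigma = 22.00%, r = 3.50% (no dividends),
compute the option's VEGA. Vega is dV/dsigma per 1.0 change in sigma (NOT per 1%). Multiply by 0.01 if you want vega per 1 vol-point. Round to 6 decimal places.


Answer: Vega = 16.483862

Derivation:
d1 = 0.9779191864; d2 = 0.8223556946
phi(d1) = 0.2473127619; exp(-qT) = 1.0000000000; exp(-rT) = 0.9826522357
Vega = S * exp(-qT) * phi(d1) * sqrt(T) = 94.2600 * 1.0000000000 * 0.2473127619 * 0.7071067812 = 16.483862


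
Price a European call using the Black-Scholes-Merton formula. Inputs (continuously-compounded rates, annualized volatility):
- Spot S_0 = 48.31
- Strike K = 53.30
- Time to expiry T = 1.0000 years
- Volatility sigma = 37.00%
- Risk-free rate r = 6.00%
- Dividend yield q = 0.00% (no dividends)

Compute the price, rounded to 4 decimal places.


Answer: Price = 6.3241

Derivation:
d1 = (ln(S/K) + (r - q + 0.5*sigma^2) * T) / (sigma * sqrt(T)) = 0.08149256
d2 = d1 - sigma * sqrt(T) = -0.28850744
exp(-rT) = 0.94176453; exp(-qT) = 1.00000000
C = S_0 * exp(-qT) * N(d1) - K * exp(-rT) * N(d2)
N(d1) = 0.53247488; N(d2) = 0.38647917
C = 48.3100 * 1.00000000 * 0.53247488 - 53.3000 * 0.94176453 * 0.38647917 = 6.3241


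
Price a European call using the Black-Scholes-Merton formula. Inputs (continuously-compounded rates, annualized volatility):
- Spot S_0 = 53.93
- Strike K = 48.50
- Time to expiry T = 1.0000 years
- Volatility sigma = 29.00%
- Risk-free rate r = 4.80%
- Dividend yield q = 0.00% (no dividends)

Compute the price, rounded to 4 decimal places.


Answer: Price = 10.4142

Derivation:
d1 = (ln(S/K) + (r - q + 0.5*sigma^2) * T) / (sigma * sqrt(T)) = 0.67645900
d2 = d1 - sigma * sqrt(T) = 0.38645900
exp(-rT) = 0.95313379; exp(-qT) = 1.00000000
C = S_0 * exp(-qT) * N(d1) - K * exp(-rT) * N(d2)
N(d1) = 0.75062537; N(d2) = 0.65042162
C = 53.9300 * 1.00000000 * 0.75062537 - 48.5000 * 0.95313379 * 0.65042162 = 10.4142


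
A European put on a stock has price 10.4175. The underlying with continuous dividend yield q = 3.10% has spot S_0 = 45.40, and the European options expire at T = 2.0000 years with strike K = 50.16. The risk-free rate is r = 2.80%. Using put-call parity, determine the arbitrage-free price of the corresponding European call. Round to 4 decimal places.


Answer: Call price = 5.6599

Derivation:
Put-call parity: C - P = S_0 * exp(-qT) - K * exp(-rT).
S_0 * exp(-qT) = 45.4000 * 0.93988289 = 42.67068306
K * exp(-rT) = 50.1600 * 0.94553914 = 47.42824306
C = P + S*exp(-qT) - K*exp(-rT)
C = 10.4175 + 42.67068306 - 47.42824306 = 5.6599


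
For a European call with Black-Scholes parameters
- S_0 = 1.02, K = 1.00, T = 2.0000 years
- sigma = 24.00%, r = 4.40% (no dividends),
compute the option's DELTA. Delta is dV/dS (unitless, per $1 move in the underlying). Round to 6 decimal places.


d1 = 0.4873221641; d2 = 0.1479109091
phi(d1) = 0.3542756562; exp(-qT) = 1.0000000000; exp(-rT) = 0.9157608767
N(d1) = 0.6869849784
Delta = exp(-qT) * N(d1) = 1.0000000000 * 0.6869849784 = 0.686985

Answer: Delta = 0.686985


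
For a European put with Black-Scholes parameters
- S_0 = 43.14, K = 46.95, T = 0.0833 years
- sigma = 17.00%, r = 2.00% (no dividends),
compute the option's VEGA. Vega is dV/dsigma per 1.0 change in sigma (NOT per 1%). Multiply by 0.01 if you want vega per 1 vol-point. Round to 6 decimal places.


d1 = -1.6664211035; d2 = -1.7154860604
phi(d1) = 0.0995178573; exp(-qT) = 1.0000000000; exp(-rT) = 0.9983353870
Vega = S * exp(-qT) * phi(d1) * sqrt(T) = 43.1400 * 1.0000000000 * 0.0995178573 * 0.2886173938 = 1.239092

Answer: Vega = 1.239092


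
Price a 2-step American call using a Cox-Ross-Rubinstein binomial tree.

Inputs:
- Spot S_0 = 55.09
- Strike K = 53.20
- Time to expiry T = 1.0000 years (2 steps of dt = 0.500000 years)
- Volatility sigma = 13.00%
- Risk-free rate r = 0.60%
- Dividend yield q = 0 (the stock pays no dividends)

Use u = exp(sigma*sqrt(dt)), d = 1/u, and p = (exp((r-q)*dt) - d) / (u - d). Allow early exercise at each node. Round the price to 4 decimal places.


dt = T/N = 0.500000
u = exp(sigma*sqrt(dt)) = 1.096281; d = 1/u = 0.912175
p = (exp((r-q)*dt) - d) / (u - d) = 0.493355
Discount per step: exp(-r*dt) = 0.997004
Stock lattice S(k, i) with i counting down-moves:
  k=0: S(0,0) = 55.0900
  k=1: S(1,0) = 60.3941; S(1,1) = 50.2517
  k=2: S(2,0) = 66.2090; S(2,1) = 55.0900; S(2,2) = 45.8383
Terminal payoffs V(N, i) = max(S_T - K, 0):
  V(2,0) = 13.008971; V(2,1) = 1.890000; V(2,2) = 0.000000
Backward induction: V(k, i) = exp(-r*dt) * [p * V(k+1, i) + (1-p) * V(k+1, i+1)]; then take max(V_cont, immediate exercise) for American.
  V(1,0) = exp(-r*dt) * [p*13.008971 + (1-p)*1.890000] = 7.353502; exercise = 7.194141; V(1,0) = max -> 7.353502
  V(1,1) = exp(-r*dt) * [p*1.890000 + (1-p)*0.000000] = 0.929647; exercise = 0.000000; V(1,1) = max -> 0.929647
  V(0,0) = exp(-r*dt) * [p*7.353502 + (1-p)*0.929647] = 4.086607; exercise = 1.890000; V(0,0) = max -> 4.086607

Answer: Price = V(0,0) = 4.0866


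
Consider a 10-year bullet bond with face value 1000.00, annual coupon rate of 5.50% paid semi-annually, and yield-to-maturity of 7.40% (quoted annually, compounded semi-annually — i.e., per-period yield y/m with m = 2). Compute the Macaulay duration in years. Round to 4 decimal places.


Answer: Macaulay duration = 7.6329 years

Derivation:
Coupon per period c = face * coupon_rate / m = 27.500000
Periods per year m = 2; per-period yield y/m = 0.037000
Number of cashflows N = 20
Cashflows (t years, CF_t, discount factor 1/(1+y/m)^(m*t), PV):
  t = 0.5000: CF_t = 27.500000, DF = 0.964320, PV = 26.518804
  t = 1.0000: CF_t = 27.500000, DF = 0.929913, PV = 25.572617
  t = 1.5000: CF_t = 27.500000, DF = 0.896734, PV = 24.660190
  t = 2.0000: CF_t = 27.500000, DF = 0.864739, PV = 23.780319
  t = 2.5000: CF_t = 27.500000, DF = 0.833885, PV = 22.931840
  t = 3.0000: CF_t = 27.500000, DF = 0.804132, PV = 22.113636
  t = 3.5000: CF_t = 27.500000, DF = 0.775441, PV = 21.324625
  t = 4.0000: CF_t = 27.500000, DF = 0.747773, PV = 20.563765
  t = 4.5000: CF_t = 27.500000, DF = 0.721093, PV = 19.830054
  t = 5.0000: CF_t = 27.500000, DF = 0.695364, PV = 19.122520
  t = 5.5000: CF_t = 27.500000, DF = 0.670554, PV = 18.440232
  t = 6.0000: CF_t = 27.500000, DF = 0.646629, PV = 17.782287
  t = 6.5000: CF_t = 27.500000, DF = 0.623557, PV = 17.147818
  t = 7.0000: CF_t = 27.500000, DF = 0.601309, PV = 16.535986
  t = 7.5000: CF_t = 27.500000, DF = 0.579854, PV = 15.945985
  t = 8.0000: CF_t = 27.500000, DF = 0.559165, PV = 15.377035
  t = 8.5000: CF_t = 27.500000, DF = 0.539214, PV = 14.828384
  t = 9.0000: CF_t = 27.500000, DF = 0.519975, PV = 14.299310
  t = 9.5000: CF_t = 27.500000, DF = 0.501422, PV = 13.789113
  t = 10.0000: CF_t = 1027.500000, DF = 0.483532, PV = 496.828731
Price P = sum_t PV_t = 867.393252
Macaulay numerator sum_t t * PV_t:
  t * PV_t at t = 0.5000: 13.259402
  t * PV_t at t = 1.0000: 25.572617
  t * PV_t at t = 1.5000: 36.990286
  t * PV_t at t = 2.0000: 47.560637
  t * PV_t at t = 2.5000: 57.329601
  t * PV_t at t = 3.0000: 66.340908
  t * PV_t at t = 3.5000: 74.636187
  t * PV_t at t = 4.0000: 82.255062
  t * PV_t at t = 4.5000: 89.235241
  t * PV_t at t = 5.0000: 95.612601
  t * PV_t at t = 5.5000: 101.421274
  t * PV_t at t = 6.0000: 106.693722
  t * PV_t at t = 6.5000: 111.460816
  t * PV_t at t = 7.0000: 115.751904
  t * PV_t at t = 7.5000: 119.594887
  t * PV_t at t = 8.0000: 123.016277
  t * PV_t at t = 8.5000: 126.041267
  t * PV_t at t = 9.0000: 128.693789
  t * PV_t at t = 9.5000: 130.996571
  t * PV_t at t = 10.0000: 4968.287312
Macaulay duration D = (sum_t t * PV_t) / P = 6620.750362 / 867.393252 = 7.632928


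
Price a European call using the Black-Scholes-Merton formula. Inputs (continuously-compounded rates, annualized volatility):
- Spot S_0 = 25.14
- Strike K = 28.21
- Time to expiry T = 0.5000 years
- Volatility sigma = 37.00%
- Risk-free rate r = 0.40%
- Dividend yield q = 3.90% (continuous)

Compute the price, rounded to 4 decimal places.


Answer: Price = 1.3421

Derivation:
d1 = (ln(S/K) + (r - q + 0.5*sigma^2) * T) / (sigma * sqrt(T)) = -0.37645341
d2 = d1 - sigma * sqrt(T) = -0.63808292
exp(-rT) = 0.99800200; exp(-qT) = 0.98068890
C = S_0 * exp(-qT) * N(d1) - K * exp(-rT) * N(d2)
N(d1) = 0.35328992; N(d2) = 0.26170985
C = 25.1400 * 0.98068890 * 0.35328992 - 28.2100 * 0.99800200 * 0.26170985 = 1.3421


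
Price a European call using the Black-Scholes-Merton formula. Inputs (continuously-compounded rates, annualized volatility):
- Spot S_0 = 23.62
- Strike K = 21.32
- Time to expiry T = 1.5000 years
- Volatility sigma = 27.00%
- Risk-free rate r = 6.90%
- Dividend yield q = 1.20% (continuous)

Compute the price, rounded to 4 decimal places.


Answer: Price = 5.2056

Derivation:
d1 = (ln(S/K) + (r - q + 0.5*sigma^2) * T) / (sigma * sqrt(T)) = 0.73370749
d2 = d1 - sigma * sqrt(T) = 0.40302638
exp(-rT) = 0.90167602; exp(-qT) = 0.98216103
C = S_0 * exp(-qT) * N(d1) - K * exp(-rT) * N(d2)
N(d1) = 0.76843648; N(d2) = 0.65653559
C = 23.6200 * 0.98216103 * 0.76843648 - 21.3200 * 0.90167602 * 0.65653559 = 5.2056


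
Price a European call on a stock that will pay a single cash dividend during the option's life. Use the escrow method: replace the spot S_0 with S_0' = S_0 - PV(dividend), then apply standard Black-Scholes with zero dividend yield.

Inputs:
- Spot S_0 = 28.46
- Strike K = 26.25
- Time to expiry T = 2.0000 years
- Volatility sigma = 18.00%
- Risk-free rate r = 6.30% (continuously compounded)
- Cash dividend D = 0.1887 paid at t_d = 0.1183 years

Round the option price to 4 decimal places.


Answer: Price = 5.9279

Derivation:
PV(D) = D * exp(-r * t_d) = 0.1887 * 0.99257480 = 0.18729887
S_0' = S_0 - PV(D) = 28.4600 - 0.18729887 = 28.27270113
d1 = (ln(S_0'/K) + (r + sigma^2/2)*T) / (sigma*sqrt(T)) = 0.91385980
d2 = d1 - sigma*sqrt(T) = 0.65930136
exp(-rT) = 0.88161485
N(d1) = 0.81960474; N(d2) = 0.74514886
C = S_0' * N(d1) - K * exp(-rT) * N(d2) = 28.27270113 * 0.81960474 - 26.2500 * 0.88161485 * 0.74514886 = 5.9279


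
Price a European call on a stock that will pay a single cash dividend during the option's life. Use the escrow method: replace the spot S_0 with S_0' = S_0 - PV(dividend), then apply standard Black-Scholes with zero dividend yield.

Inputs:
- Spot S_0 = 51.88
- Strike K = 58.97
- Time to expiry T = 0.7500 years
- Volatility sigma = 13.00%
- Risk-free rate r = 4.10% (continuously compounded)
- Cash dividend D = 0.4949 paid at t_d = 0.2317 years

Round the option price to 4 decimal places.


PV(D) = D * exp(-r * t_d) = 0.4949 * 0.99054528 = 0.49022086
S_0' = S_0 - PV(D) = 51.8800 - 0.49022086 = 51.38977914
d1 = (ln(S_0'/K) + (r + sigma^2/2)*T) / (sigma*sqrt(T)) = -0.89269043
d2 = d1 - sigma*sqrt(T) = -1.00527373
exp(-rT) = 0.96971797
N(d1) = 0.18601149; N(d2) = 0.15738253
C = S_0' * N(d1) - K * exp(-rT) * N(d2) = 51.38977914 * 0.18601149 - 58.9700 * 0.96971797 * 0.15738253 = 0.5593

Answer: Price = 0.5593


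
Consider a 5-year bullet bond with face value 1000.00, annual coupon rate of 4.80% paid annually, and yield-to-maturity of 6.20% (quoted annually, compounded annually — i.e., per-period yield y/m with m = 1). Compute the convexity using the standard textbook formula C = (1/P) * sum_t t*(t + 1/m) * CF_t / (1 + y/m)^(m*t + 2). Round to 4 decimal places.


Answer: Convexity = 23.4105

Derivation:
Coupon per period c = face * coupon_rate / m = 48.000000
Periods per year m = 1; per-period yield y/m = 0.062000
Number of cashflows N = 5
Cashflows (t years, CF_t, discount factor 1/(1+y/m)^(m*t), PV):
  t = 1.0000: CF_t = 48.000000, DF = 0.941620, PV = 45.197740
  t = 2.0000: CF_t = 48.000000, DF = 0.886647, PV = 42.559077
  t = 3.0000: CF_t = 48.000000, DF = 0.834885, PV = 40.074461
  t = 4.0000: CF_t = 48.000000, DF = 0.786144, PV = 37.734897
  t = 5.0000: CF_t = 1048.000000, DF = 0.740248, PV = 775.780214
Price P = sum_t PV_t = 941.346389
Convexity numerator sum_t t*(t + 1/m) * CF_t / (1+y/m)^(m*t + 2):
  t = 1.0000: term = 80.148922
  t = 2.0000: term = 226.409383
  t = 3.0000: term = 426.383018
  t = 4.0000: term = 669.151002
  t = 5.0000: term = 20635.306321
Convexity = (1/P) * sum = 22037.398646 / 941.346389 = 23.410510


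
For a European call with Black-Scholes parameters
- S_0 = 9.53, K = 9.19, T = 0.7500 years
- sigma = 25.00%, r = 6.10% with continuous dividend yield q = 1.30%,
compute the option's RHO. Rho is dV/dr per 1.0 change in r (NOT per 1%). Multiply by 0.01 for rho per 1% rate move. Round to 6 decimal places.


Answer: Rho = 3.880303

Derivation:
d1 = 0.4423255063; d2 = 0.2258191553
phi(d1) = 0.3617635491; exp(-qT) = 0.9902973771; exp(-rT) = 0.9552807525
N(d2) = 0.5893289610
Rho = K*T*exp(-rT)*N(d2) = 9.1900 * 0.7500 * 0.9552807525 * 0.5893289610 = 3.880303


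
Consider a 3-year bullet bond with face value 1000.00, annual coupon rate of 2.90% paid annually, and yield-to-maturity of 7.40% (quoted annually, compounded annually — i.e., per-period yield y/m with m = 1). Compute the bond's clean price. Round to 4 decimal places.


Answer: Price = 882.7635

Derivation:
Coupon per period c = face * coupon_rate / m = 29.000000
Periods per year m = 1; per-period yield y/m = 0.074000
Number of cashflows N = 3
Cashflows (t years, CF_t, discount factor 1/(1+y/m)^(m*t), PV):
  t = 1.0000: CF_t = 29.000000, DF = 0.931099, PV = 27.001862
  t = 2.0000: CF_t = 29.000000, DF = 0.866945, PV = 25.141399
  t = 3.0000: CF_t = 1029.000000, DF = 0.807211, PV = 830.620280
Price P = sum_t PV_t = 882.763541


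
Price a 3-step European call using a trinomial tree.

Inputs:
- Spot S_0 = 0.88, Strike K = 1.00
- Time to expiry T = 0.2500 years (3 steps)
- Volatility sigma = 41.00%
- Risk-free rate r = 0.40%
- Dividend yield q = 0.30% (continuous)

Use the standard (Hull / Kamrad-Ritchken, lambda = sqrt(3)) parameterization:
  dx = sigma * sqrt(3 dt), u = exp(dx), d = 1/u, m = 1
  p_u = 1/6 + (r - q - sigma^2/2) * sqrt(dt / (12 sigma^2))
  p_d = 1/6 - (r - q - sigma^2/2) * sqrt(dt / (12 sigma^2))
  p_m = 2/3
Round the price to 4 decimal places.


dt = T/N = 0.083333; dx = sigma*sqrt(3*dt) = 0.205000
u = exp(dx) = 1.227525; d = 1/u = 0.814647
p_u = 0.149787, p_m = 0.666667, p_d = 0.183547
Discount per step: exp(-r*dt) = 0.999667
Stock lattice S(k, j) with j the centered position index:
  k=0: S(0,+0) = 0.8800
  k=1: S(1,-1) = 0.7169; S(1,+0) = 0.8800; S(1,+1) = 1.0802
  k=2: S(2,-2) = 0.5840; S(2,-1) = 0.7169; S(2,+0) = 0.8800; S(2,+1) = 1.0802; S(2,+2) = 1.3260
  k=3: S(3,-3) = 0.4758; S(3,-2) = 0.5840; S(3,-1) = 0.7169; S(3,+0) = 0.8800; S(3,+1) = 1.0802; S(3,+2) = 1.3260; S(3,+3) = 1.6277
Terminal payoffs V(N, j) = max(S_T - K, 0):
  V(3,-3) = 0.000000; V(3,-2) = 0.000000; V(3,-1) = 0.000000; V(3,+0) = 0.000000; V(3,+1) = 0.080222; V(3,+2) = 0.326000; V(3,+3) = 0.627698
Backward induction: V(k, j) = exp(-r*dt) * [p_u * V(k+1, j+1) + p_m * V(k+1, j) + p_d * V(k+1, j-1)]
  V(2,-2) = exp(-r*dt) * [p_u*0.000000 + p_m*0.000000 + p_d*0.000000] = 0.000000
  V(2,-1) = exp(-r*dt) * [p_u*0.000000 + p_m*0.000000 + p_d*0.000000] = 0.000000
  V(2,+0) = exp(-r*dt) * [p_u*0.080222 + p_m*0.000000 + p_d*0.000000] = 0.012012
  V(2,+1) = exp(-r*dt) * [p_u*0.326000 + p_m*0.080222 + p_d*0.000000] = 0.102278
  V(2,+2) = exp(-r*dt) * [p_u*0.627698 + p_m*0.326000 + p_d*0.080222] = 0.325970
  V(1,-1) = exp(-r*dt) * [p_u*0.012012 + p_m*0.000000 + p_d*0.000000] = 0.001799
  V(1,+0) = exp(-r*dt) * [p_u*0.102278 + p_m*0.012012 + p_d*0.000000] = 0.023320
  V(1,+1) = exp(-r*dt) * [p_u*0.325970 + p_m*0.102278 + p_d*0.012012] = 0.119176
  V(0,+0) = exp(-r*dt) * [p_u*0.119176 + p_m*0.023320 + p_d*0.001799] = 0.033717

Answer: Price = V(0,0) = 0.0337


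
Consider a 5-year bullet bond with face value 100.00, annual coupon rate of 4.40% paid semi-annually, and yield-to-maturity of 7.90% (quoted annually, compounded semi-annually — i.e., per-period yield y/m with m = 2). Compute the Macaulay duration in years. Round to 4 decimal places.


Coupon per period c = face * coupon_rate / m = 2.200000
Periods per year m = 2; per-period yield y/m = 0.039500
Number of cashflows N = 10
Cashflows (t years, CF_t, discount factor 1/(1+y/m)^(m*t), PV):
  t = 0.5000: CF_t = 2.200000, DF = 0.962001, PV = 2.116402
  t = 1.0000: CF_t = 2.200000, DF = 0.925446, PV = 2.035981
  t = 1.5000: CF_t = 2.200000, DF = 0.890280, PV = 1.958616
  t = 2.0000: CF_t = 2.200000, DF = 0.856450, PV = 1.884190
  t = 2.5000: CF_t = 2.200000, DF = 0.823906, PV = 1.812593
  t = 3.0000: CF_t = 2.200000, DF = 0.792598, PV = 1.743716
  t = 3.5000: CF_t = 2.200000, DF = 0.762480, PV = 1.677456
  t = 4.0000: CF_t = 2.200000, DF = 0.733507, PV = 1.613715
  t = 4.5000: CF_t = 2.200000, DF = 0.705634, PV = 1.552395
  t = 5.0000: CF_t = 102.200000, DF = 0.678821, PV = 69.375473
Price P = sum_t PV_t = 85.770536
Macaulay numerator sum_t t * PV_t:
  t * PV_t at t = 0.5000: 1.058201
  t * PV_t at t = 1.0000: 2.035981
  t * PV_t at t = 1.5000: 2.937923
  t * PV_t at t = 2.0000: 3.768380
  t * PV_t at t = 2.5000: 4.531482
  t * PV_t at t = 3.0000: 5.231148
  t * PV_t at t = 3.5000: 5.871097
  t * PV_t at t = 4.0000: 6.454858
  t * PV_t at t = 4.5000: 6.985778
  t * PV_t at t = 5.0000: 346.877367
Macaulay duration D = (sum_t t * PV_t) / P = 385.752214 / 85.770536 = 4.497491

Answer: Macaulay duration = 4.4975 years
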